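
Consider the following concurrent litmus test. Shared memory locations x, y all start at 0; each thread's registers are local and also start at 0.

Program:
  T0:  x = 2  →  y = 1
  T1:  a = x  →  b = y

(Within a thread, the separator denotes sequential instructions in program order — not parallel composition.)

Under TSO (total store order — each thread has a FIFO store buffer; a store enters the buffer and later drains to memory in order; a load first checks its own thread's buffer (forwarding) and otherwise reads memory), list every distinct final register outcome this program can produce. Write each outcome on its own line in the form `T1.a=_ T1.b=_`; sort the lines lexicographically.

T1.a=0 T1.b=0
T1.a=0 T1.b=1
T1.a=2 T1.b=0
T1.a=2 T1.b=1

outcome vector order: (T1.a,T1.b)
|TSO outcomes| = 4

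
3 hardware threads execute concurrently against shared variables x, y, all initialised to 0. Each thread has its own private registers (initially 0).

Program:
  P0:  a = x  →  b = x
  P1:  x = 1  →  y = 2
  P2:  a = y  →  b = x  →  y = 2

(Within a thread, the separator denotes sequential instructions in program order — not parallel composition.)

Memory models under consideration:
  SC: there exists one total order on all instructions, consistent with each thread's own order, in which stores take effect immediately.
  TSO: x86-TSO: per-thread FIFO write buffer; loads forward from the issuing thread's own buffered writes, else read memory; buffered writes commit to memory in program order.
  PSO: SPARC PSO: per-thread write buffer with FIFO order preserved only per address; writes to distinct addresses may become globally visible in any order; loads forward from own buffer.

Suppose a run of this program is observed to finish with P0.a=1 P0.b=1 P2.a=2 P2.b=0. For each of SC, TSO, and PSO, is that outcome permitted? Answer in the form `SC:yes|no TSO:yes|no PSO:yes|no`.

SC:no TSO:no PSO:yes

outcome vector order: (P0.a,P0.b,P2.a,P2.b)
under SC → 0/0/0/0, 0/0/0/1, 0/0/2/1, 0/1/0/0, 0/1/0/1, 0/1/2/1, 1/1/0/0, 1/1/0/1, 1/1/2/1
under TSO → 0/0/0/0, 0/0/0/1, 0/0/2/1, 0/1/0/0, 0/1/0/1, 0/1/2/1, 1/1/0/0, 1/1/0/1, 1/1/2/1
under PSO → 0/0/0/0, 0/0/0/1, 0/0/2/0, 0/0/2/1, 0/1/0/0, 0/1/0/1, 0/1/2/0, 0/1/2/1, 1/1/0/0, 1/1/0/1, 1/1/2/0, 1/1/2/1
target 1/1/2/0 ∈ {PSO}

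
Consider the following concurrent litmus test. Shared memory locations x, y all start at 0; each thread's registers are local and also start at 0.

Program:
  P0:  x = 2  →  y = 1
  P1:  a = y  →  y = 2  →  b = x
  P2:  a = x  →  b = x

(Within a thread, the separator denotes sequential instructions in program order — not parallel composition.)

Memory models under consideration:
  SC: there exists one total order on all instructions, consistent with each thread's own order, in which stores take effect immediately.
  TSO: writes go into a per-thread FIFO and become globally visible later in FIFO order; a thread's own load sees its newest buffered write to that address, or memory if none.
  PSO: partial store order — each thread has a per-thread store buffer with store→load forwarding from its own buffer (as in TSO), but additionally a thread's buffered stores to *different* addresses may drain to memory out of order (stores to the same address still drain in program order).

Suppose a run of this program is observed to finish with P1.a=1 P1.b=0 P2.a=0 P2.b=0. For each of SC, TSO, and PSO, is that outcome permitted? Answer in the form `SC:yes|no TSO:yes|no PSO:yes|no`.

SC:no TSO:no PSO:yes

outcome vector order: (P1.a,P1.b,P2.a,P2.b)
SC (9): 0000 0002 0022 0200 0202 0222 1200 1202 1222
TSO (9): 0000 0002 0022 0200 0202 0222 1200 1202 1222
PSO (12): 0000 0002 0022 0200 0202 0222 1000 1002 1022 1200 1202 1222
target 1000 ∈ {PSO}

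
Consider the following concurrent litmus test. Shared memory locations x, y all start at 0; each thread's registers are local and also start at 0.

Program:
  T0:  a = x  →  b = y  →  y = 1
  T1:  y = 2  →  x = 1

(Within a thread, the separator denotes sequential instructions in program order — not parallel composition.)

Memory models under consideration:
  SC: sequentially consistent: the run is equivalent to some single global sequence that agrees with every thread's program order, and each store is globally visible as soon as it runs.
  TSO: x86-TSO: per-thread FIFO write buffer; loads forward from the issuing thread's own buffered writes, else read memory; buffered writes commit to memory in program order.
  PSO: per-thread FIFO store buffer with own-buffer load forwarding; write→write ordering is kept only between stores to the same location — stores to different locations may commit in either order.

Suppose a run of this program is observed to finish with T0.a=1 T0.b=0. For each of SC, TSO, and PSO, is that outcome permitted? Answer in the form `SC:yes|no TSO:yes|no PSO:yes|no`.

outcome vector order: (T0.a,T0.b)
under SC → 00 02 12
under TSO → 00 02 12
under PSO → 00 02 10 12
target 10 ∈ {PSO}

SC:no TSO:no PSO:yes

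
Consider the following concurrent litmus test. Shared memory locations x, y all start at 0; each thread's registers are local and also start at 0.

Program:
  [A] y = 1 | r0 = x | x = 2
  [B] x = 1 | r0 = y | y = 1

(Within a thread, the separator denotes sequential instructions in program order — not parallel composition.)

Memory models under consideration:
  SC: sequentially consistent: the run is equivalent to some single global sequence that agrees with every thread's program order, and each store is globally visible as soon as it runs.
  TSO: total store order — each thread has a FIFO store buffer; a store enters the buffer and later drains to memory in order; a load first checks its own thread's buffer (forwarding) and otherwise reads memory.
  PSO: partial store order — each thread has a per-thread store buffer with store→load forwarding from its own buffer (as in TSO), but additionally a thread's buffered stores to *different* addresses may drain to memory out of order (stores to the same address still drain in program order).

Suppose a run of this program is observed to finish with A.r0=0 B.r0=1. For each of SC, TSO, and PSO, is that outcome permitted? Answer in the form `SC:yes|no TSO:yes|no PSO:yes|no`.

outcome vector order: (A.r0,B.r0)
under SC → (0,1) (1,0) (1,1)
under TSO → (0,0) (0,1) (1,0) (1,1)
under PSO → (0,0) (0,1) (1,0) (1,1)
target (0,1) ∈ {SC,TSO,PSO}

SC:yes TSO:yes PSO:yes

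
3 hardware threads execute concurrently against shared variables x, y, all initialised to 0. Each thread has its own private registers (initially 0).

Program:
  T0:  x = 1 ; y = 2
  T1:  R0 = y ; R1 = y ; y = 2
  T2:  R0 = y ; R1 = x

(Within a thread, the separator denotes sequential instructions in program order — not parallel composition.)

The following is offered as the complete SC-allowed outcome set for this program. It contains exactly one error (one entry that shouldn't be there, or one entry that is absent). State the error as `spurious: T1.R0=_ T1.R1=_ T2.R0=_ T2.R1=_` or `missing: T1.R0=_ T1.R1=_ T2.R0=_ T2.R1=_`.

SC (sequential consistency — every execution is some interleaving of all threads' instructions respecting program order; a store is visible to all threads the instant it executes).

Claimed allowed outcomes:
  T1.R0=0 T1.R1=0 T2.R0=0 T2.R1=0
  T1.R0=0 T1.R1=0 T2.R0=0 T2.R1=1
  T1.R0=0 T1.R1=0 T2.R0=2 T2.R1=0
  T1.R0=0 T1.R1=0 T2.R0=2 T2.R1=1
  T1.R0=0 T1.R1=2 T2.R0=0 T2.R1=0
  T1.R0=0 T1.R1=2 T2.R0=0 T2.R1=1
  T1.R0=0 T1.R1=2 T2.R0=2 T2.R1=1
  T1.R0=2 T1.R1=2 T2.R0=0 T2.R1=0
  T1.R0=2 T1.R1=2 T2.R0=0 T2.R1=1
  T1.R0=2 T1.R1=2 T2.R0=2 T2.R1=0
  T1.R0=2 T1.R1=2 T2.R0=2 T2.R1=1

spurious: T1.R0=2 T1.R1=2 T2.R0=2 T2.R1=0

outcome vector order: (T1.R0,T1.R1,T2.R0,T2.R1)
SC (10): 0000, 0001, 0020, 0021, 0200, 0201, 0221, 2200, 2201, 2221
claimed∖SC = {2220}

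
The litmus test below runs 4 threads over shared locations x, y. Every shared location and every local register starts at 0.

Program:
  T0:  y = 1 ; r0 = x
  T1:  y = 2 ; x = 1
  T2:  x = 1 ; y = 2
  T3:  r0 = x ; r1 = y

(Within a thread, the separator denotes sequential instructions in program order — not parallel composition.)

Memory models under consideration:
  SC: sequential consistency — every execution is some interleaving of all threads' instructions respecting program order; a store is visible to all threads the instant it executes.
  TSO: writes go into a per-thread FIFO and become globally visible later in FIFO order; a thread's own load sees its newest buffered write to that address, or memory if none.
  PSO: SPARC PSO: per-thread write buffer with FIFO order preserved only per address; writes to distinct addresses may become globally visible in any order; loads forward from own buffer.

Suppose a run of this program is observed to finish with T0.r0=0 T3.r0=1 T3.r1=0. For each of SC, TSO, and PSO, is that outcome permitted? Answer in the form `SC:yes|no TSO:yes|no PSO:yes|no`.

outcome vector order: (T0.r0,T3.r0,T3.r1)
[SC] allowed = {000, 001, 002, 011, 012, 100, 101, 102, 110, 111, 112}
[TSO] allowed = {000, 001, 002, 010, 011, 012, 100, 101, 102, 110, 111, 112}
[PSO] allowed = {000, 001, 002, 010, 011, 012, 100, 101, 102, 110, 111, 112}
target 010 ∈ {TSO,PSO}

SC:no TSO:yes PSO:yes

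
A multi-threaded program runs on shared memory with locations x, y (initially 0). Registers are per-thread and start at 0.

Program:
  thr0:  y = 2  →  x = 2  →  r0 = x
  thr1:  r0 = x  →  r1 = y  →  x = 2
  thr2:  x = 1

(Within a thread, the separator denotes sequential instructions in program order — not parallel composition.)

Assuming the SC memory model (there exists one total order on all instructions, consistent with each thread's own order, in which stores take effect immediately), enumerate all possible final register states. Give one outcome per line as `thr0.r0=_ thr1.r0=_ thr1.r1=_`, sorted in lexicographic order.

outcome vector order: (thr0.r0,thr1.r0,thr1.r1)
|SC outcomes| = 9

thr0.r0=1 thr1.r0=0 thr1.r1=0
thr0.r0=1 thr1.r0=0 thr1.r1=2
thr0.r0=1 thr1.r0=1 thr1.r1=2
thr0.r0=1 thr1.r0=2 thr1.r1=2
thr0.r0=2 thr1.r0=0 thr1.r1=0
thr0.r0=2 thr1.r0=0 thr1.r1=2
thr0.r0=2 thr1.r0=1 thr1.r1=0
thr0.r0=2 thr1.r0=1 thr1.r1=2
thr0.r0=2 thr1.r0=2 thr1.r1=2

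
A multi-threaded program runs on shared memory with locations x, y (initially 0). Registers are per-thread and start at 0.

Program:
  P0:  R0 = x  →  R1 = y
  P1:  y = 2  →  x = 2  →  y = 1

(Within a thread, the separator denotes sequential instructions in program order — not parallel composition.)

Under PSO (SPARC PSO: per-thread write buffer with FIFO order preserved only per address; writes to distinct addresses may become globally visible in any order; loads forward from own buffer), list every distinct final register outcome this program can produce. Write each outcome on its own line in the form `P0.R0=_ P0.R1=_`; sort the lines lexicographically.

P0.R0=0 P0.R1=0
P0.R0=0 P0.R1=1
P0.R0=0 P0.R1=2
P0.R0=2 P0.R1=0
P0.R0=2 P0.R1=1
P0.R0=2 P0.R1=2

outcome vector order: (P0.R0,P0.R1)
|PSO outcomes| = 6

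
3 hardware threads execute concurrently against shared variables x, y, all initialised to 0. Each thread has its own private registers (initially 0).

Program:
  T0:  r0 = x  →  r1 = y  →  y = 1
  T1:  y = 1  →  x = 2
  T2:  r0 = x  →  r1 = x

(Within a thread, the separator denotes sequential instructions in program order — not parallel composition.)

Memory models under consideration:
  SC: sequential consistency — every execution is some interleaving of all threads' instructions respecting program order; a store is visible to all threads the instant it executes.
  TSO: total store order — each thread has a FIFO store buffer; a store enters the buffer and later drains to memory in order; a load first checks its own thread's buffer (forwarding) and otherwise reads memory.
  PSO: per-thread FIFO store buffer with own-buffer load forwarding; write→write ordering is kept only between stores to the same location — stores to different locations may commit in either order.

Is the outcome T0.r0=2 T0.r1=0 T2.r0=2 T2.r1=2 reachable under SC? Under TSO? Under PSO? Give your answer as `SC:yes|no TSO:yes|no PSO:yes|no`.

outcome vector order: (T0.r0,T0.r1,T2.r0,T2.r1)
[SC] allowed = {(0,0,0,0), (0,0,0,2), (0,0,2,2), (0,1,0,0), (0,1,0,2), (0,1,2,2), (2,1,0,0), (2,1,0,2), (2,1,2,2)}
[TSO] allowed = {(0,0,0,0), (0,0,0,2), (0,0,2,2), (0,1,0,0), (0,1,0,2), (0,1,2,2), (2,1,0,0), (2,1,0,2), (2,1,2,2)}
[PSO] allowed = {(0,0,0,0), (0,0,0,2), (0,0,2,2), (0,1,0,0), (0,1,0,2), (0,1,2,2), (2,0,0,0), (2,0,0,2), (2,0,2,2), (2,1,0,0), (2,1,0,2), (2,1,2,2)}
target (2,0,2,2) ∈ {PSO}

SC:no TSO:no PSO:yes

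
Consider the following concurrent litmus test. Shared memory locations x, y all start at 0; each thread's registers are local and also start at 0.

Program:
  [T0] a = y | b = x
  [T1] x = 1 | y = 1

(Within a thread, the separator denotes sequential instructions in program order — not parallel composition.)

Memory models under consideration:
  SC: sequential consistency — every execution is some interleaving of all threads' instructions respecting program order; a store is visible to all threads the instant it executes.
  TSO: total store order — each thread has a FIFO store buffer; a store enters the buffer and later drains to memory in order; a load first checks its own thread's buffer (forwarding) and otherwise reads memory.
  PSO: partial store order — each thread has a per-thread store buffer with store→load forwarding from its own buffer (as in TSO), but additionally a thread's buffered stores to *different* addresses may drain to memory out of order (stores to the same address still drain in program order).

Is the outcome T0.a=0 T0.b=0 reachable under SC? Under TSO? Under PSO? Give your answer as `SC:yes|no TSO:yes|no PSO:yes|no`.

SC:yes TSO:yes PSO:yes

outcome vector order: (T0.a,T0.b)
SC (3): <0 0> <0 1> <1 1>
TSO (3): <0 0> <0 1> <1 1>
PSO (4): <0 0> <0 1> <1 0> <1 1>
target <0 0> ∈ {SC,TSO,PSO}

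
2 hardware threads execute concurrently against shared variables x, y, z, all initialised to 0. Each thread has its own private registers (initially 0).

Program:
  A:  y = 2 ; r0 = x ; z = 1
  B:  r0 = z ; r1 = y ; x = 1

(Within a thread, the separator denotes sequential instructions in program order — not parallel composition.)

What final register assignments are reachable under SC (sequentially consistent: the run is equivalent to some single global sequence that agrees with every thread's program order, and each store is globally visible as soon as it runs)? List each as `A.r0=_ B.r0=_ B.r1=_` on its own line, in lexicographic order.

A.r0=0 B.r0=0 B.r1=0
A.r0=0 B.r0=0 B.r1=2
A.r0=0 B.r0=1 B.r1=2
A.r0=1 B.r0=0 B.r1=0
A.r0=1 B.r0=0 B.r1=2

outcome vector order: (A.r0,B.r0,B.r1)
|SC outcomes| = 5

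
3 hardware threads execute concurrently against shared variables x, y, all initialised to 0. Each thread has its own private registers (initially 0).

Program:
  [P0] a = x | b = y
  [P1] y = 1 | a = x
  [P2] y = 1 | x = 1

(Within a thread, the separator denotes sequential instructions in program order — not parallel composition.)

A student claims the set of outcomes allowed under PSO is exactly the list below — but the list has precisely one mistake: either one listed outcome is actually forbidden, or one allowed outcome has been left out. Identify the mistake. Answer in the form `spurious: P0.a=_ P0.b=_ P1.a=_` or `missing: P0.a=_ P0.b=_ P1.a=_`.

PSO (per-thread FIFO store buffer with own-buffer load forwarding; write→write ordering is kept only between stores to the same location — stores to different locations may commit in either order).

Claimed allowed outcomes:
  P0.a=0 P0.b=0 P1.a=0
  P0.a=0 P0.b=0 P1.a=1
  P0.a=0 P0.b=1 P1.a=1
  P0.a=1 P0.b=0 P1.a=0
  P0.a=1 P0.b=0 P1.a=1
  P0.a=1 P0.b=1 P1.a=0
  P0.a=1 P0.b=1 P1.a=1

missing: P0.a=0 P0.b=1 P1.a=0

outcome vector order: (P0.a,P0.b,P1.a)
PSO (8): (0,0,0), (0,0,1), (0,1,0), (0,1,1), (1,0,0), (1,0,1), (1,1,0), (1,1,1)
PSO∖claimed = {(0,1,0)}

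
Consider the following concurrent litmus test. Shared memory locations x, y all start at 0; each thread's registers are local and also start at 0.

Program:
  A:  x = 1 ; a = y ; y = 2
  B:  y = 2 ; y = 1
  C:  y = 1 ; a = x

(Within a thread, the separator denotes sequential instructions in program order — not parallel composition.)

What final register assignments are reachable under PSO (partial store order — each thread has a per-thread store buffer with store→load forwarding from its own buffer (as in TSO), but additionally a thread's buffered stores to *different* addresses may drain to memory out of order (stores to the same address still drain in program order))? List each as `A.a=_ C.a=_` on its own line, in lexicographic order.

A.a=0 C.a=0
A.a=0 C.a=1
A.a=1 C.a=0
A.a=1 C.a=1
A.a=2 C.a=0
A.a=2 C.a=1

outcome vector order: (A.a,C.a)
|PSO outcomes| = 6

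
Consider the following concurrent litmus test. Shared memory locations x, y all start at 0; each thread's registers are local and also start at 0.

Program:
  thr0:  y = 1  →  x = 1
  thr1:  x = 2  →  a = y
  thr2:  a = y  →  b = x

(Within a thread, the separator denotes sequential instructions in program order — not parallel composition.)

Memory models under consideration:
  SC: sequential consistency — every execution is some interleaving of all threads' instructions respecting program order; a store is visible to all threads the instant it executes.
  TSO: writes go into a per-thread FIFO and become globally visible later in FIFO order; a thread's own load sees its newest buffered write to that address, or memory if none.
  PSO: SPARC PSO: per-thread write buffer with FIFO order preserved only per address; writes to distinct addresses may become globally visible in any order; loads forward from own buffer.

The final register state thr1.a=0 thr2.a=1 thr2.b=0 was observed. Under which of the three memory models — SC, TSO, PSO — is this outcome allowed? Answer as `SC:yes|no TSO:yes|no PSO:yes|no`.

outcome vector order: (thr1.a,thr2.a,thr2.b)
SC: 11 outcomes — {(0,0,0), (0,0,1), (0,0,2), (0,1,1), (0,1,2), (1,0,0), (1,0,1), (1,0,2), (1,1,0), (1,1,1), (1,1,2)}
TSO: 12 outcomes — {(0,0,0), (0,0,1), (0,0,2), (0,1,0), (0,1,1), (0,1,2), (1,0,0), (1,0,1), (1,0,2), (1,1,0), (1,1,1), (1,1,2)}
PSO: 12 outcomes — {(0,0,0), (0,0,1), (0,0,2), (0,1,0), (0,1,1), (0,1,2), (1,0,0), (1,0,1), (1,0,2), (1,1,0), (1,1,1), (1,1,2)}
target (0,1,0) ∈ {TSO,PSO}

SC:no TSO:yes PSO:yes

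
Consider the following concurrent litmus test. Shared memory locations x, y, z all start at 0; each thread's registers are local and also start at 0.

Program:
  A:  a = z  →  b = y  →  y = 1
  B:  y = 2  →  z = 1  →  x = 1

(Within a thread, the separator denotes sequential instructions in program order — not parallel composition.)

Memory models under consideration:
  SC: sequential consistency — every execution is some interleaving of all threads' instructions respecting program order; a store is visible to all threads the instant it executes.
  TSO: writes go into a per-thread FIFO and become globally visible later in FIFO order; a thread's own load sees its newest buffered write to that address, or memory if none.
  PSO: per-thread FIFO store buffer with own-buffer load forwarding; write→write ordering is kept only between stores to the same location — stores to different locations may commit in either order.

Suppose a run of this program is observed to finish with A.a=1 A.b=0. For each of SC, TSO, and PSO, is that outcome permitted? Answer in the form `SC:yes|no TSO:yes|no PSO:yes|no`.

outcome vector order: (A.a,A.b)
SC: 3 outcomes — {(0,0); (0,2); (1,2)}
TSO: 3 outcomes — {(0,0); (0,2); (1,2)}
PSO: 4 outcomes — {(0,0); (0,2); (1,0); (1,2)}
target (1,0) ∈ {PSO}

SC:no TSO:no PSO:yes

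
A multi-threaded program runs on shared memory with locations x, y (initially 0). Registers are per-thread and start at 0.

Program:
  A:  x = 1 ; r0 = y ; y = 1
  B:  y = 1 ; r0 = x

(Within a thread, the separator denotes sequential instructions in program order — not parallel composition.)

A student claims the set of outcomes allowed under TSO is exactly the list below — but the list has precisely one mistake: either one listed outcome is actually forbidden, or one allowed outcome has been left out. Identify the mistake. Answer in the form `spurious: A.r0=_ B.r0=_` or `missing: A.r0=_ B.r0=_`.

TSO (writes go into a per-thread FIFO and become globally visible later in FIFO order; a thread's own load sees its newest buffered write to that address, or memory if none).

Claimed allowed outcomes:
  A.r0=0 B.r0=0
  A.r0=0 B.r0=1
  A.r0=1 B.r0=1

missing: A.r0=1 B.r0=0

outcome vector order: (A.r0,B.r0)
under TSO → 00 01 10 11
TSO∖claimed = {10}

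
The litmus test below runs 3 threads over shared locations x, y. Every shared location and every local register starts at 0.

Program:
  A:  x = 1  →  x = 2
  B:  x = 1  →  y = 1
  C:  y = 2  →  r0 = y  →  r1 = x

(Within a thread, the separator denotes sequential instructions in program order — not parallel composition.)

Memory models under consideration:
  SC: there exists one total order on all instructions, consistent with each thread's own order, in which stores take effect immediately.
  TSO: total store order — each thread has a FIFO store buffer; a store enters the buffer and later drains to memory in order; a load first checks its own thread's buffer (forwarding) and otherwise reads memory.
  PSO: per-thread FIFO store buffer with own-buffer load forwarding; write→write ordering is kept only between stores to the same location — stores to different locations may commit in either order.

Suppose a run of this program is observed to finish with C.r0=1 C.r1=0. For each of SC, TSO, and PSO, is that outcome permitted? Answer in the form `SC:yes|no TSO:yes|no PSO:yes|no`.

SC:no TSO:no PSO:yes

outcome vector order: (C.r0,C.r1)
SC (5): 11 12 20 21 22
TSO (5): 11 12 20 21 22
PSO (6): 10 11 12 20 21 22
target 10 ∈ {PSO}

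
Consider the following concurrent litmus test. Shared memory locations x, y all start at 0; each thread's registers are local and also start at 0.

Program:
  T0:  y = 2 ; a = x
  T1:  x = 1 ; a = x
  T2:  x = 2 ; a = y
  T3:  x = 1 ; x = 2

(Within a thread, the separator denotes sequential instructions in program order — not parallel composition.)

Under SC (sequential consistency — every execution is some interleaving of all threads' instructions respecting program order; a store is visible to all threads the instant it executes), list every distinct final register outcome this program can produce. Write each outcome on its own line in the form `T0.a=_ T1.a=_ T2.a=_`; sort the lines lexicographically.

outcome vector order: (T0.a,T1.a,T2.a)
|SC outcomes| = 10

T0.a=0 T1.a=1 T2.a=2
T0.a=0 T1.a=2 T2.a=2
T0.a=1 T1.a=1 T2.a=0
T0.a=1 T1.a=1 T2.a=2
T0.a=1 T1.a=2 T2.a=0
T0.a=1 T1.a=2 T2.a=2
T0.a=2 T1.a=1 T2.a=0
T0.a=2 T1.a=1 T2.a=2
T0.a=2 T1.a=2 T2.a=0
T0.a=2 T1.a=2 T2.a=2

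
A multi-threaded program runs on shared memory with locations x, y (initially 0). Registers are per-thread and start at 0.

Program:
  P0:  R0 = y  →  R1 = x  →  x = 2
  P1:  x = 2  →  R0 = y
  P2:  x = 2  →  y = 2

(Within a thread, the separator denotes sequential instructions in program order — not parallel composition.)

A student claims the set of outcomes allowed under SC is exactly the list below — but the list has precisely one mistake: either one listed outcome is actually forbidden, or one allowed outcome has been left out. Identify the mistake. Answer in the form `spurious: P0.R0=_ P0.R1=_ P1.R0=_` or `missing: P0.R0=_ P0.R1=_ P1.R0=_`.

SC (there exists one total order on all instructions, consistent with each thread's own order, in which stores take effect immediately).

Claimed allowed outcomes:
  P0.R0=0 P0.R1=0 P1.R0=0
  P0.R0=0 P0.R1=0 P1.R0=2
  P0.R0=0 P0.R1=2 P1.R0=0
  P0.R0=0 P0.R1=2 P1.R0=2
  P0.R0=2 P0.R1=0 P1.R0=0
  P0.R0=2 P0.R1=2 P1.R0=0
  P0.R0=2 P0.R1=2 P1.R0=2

spurious: P0.R0=2 P0.R1=0 P1.R0=0

outcome vector order: (P0.R0,P0.R1,P1.R0)
under SC → <0 0 0>, <0 0 2>, <0 2 0>, <0 2 2>, <2 2 0>, <2 2 2>
claimed∖SC = {<2 0 0>}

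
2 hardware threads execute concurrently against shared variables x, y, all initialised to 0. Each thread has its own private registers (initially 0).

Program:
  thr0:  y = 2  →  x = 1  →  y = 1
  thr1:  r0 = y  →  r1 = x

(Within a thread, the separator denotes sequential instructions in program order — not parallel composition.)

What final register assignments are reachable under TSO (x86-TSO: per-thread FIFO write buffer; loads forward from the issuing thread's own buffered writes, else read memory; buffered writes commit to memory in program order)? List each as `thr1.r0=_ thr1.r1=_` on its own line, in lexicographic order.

thr1.r0=0 thr1.r1=0
thr1.r0=0 thr1.r1=1
thr1.r0=1 thr1.r1=1
thr1.r0=2 thr1.r1=0
thr1.r0=2 thr1.r1=1

outcome vector order: (thr1.r0,thr1.r1)
|TSO outcomes| = 5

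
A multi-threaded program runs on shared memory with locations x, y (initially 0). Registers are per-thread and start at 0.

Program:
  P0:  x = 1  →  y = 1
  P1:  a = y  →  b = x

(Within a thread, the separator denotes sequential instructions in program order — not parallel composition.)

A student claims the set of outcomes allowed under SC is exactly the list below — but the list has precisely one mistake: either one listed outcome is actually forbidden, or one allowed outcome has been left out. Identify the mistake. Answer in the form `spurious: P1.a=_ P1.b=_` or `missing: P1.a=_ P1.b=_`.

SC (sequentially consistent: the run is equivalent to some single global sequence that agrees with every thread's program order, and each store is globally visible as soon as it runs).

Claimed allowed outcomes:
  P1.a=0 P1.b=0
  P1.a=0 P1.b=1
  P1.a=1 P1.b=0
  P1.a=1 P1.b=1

outcome vector order: (P1.a,P1.b)
under SC → 00 01 11
claimed∖SC = {10}

spurious: P1.a=1 P1.b=0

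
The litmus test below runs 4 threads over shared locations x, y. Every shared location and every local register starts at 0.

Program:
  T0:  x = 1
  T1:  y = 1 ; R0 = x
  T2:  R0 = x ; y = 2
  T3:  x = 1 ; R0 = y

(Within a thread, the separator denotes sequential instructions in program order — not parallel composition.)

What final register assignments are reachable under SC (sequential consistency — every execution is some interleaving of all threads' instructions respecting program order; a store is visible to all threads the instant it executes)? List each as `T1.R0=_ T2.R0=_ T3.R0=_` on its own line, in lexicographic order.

T1.R0=0 T2.R0=0 T3.R0=1
T1.R0=0 T2.R0=0 T3.R0=2
T1.R0=0 T2.R0=1 T3.R0=1
T1.R0=0 T2.R0=1 T3.R0=2
T1.R0=1 T2.R0=0 T3.R0=0
T1.R0=1 T2.R0=0 T3.R0=1
T1.R0=1 T2.R0=0 T3.R0=2
T1.R0=1 T2.R0=1 T3.R0=0
T1.R0=1 T2.R0=1 T3.R0=1
T1.R0=1 T2.R0=1 T3.R0=2

outcome vector order: (T1.R0,T2.R0,T3.R0)
|SC outcomes| = 10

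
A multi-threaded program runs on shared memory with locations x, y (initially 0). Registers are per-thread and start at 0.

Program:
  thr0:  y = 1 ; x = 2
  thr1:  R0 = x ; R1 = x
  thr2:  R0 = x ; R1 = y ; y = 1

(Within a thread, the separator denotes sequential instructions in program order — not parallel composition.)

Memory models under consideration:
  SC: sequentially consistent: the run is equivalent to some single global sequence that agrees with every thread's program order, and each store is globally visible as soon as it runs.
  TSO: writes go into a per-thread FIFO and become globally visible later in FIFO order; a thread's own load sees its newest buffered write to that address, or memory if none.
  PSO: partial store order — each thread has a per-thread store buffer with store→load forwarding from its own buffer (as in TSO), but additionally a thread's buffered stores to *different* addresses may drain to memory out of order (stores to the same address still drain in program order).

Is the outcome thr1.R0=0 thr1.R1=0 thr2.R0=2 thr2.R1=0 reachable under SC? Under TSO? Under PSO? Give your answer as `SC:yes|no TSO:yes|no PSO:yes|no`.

outcome vector order: (thr1.R0,thr1.R1,thr2.R0,thr2.R1)
[SC] allowed = {<0 0 0 0> <0 0 0 1> <0 0 2 1> <0 2 0 0> <0 2 0 1> <0 2 2 1> <2 2 0 0> <2 2 0 1> <2 2 2 1>}
[TSO] allowed = {<0 0 0 0> <0 0 0 1> <0 0 2 1> <0 2 0 0> <0 2 0 1> <0 2 2 1> <2 2 0 0> <2 2 0 1> <2 2 2 1>}
[PSO] allowed = {<0 0 0 0> <0 0 0 1> <0 0 2 0> <0 0 2 1> <0 2 0 0> <0 2 0 1> <0 2 2 0> <0 2 2 1> <2 2 0 0> <2 2 0 1> <2 2 2 0> <2 2 2 1>}
target <0 0 2 0> ∈ {PSO}

SC:no TSO:no PSO:yes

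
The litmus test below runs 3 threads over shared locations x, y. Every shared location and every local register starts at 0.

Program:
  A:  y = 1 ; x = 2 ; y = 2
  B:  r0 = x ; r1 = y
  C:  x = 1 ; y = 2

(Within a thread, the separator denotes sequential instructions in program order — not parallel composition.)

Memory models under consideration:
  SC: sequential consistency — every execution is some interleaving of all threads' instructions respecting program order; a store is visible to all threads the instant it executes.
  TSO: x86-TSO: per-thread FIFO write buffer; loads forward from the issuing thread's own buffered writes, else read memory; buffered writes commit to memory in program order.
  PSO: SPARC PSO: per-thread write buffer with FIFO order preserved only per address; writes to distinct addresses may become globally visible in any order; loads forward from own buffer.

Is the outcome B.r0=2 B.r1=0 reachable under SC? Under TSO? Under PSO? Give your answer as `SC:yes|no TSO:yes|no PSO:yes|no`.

SC:no TSO:no PSO:yes

outcome vector order: (B.r0,B.r1)
[SC] allowed = {00, 01, 02, 10, 11, 12, 21, 22}
[TSO] allowed = {00, 01, 02, 10, 11, 12, 21, 22}
[PSO] allowed = {00, 01, 02, 10, 11, 12, 20, 21, 22}
target 20 ∈ {PSO}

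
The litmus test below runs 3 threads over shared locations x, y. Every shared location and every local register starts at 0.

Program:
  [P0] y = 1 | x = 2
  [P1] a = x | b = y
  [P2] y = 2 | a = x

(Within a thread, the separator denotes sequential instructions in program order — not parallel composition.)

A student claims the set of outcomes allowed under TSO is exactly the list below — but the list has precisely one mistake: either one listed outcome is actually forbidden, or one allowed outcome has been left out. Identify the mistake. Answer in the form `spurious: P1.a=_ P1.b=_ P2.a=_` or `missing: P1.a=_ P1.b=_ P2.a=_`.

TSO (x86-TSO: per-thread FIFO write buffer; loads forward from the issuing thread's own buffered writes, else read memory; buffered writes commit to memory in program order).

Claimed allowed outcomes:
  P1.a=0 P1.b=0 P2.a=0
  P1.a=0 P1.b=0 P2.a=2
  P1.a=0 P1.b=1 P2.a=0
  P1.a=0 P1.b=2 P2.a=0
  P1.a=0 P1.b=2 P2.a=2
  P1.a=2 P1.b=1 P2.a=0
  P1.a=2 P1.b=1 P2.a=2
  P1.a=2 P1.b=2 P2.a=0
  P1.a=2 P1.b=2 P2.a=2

missing: P1.a=0 P1.b=1 P2.a=2

outcome vector order: (P1.a,P1.b,P2.a)
under TSO → (0,0,0) (0,0,2) (0,1,0) (0,1,2) (0,2,0) (0,2,2) (2,1,0) (2,1,2) (2,2,0) (2,2,2)
TSO∖claimed = {(0,1,2)}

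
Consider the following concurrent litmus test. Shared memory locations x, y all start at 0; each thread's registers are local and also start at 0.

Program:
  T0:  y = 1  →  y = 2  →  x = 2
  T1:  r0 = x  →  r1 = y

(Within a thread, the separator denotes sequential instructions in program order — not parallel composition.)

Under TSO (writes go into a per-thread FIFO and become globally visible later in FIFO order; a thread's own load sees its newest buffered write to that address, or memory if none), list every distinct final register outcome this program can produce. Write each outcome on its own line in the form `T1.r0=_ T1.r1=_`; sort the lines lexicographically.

outcome vector order: (T1.r0,T1.r1)
|TSO outcomes| = 4

T1.r0=0 T1.r1=0
T1.r0=0 T1.r1=1
T1.r0=0 T1.r1=2
T1.r0=2 T1.r1=2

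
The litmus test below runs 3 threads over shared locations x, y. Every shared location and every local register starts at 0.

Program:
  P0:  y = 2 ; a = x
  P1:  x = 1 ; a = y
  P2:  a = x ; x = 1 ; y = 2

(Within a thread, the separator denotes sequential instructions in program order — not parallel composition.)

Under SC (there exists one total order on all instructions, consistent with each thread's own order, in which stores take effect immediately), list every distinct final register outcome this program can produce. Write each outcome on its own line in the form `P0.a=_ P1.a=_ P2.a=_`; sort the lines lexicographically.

P0.a=0 P1.a=2 P2.a=0
P0.a=0 P1.a=2 P2.a=1
P0.a=1 P1.a=0 P2.a=0
P0.a=1 P1.a=0 P2.a=1
P0.a=1 P1.a=2 P2.a=0
P0.a=1 P1.a=2 P2.a=1

outcome vector order: (P0.a,P1.a,P2.a)
|SC outcomes| = 6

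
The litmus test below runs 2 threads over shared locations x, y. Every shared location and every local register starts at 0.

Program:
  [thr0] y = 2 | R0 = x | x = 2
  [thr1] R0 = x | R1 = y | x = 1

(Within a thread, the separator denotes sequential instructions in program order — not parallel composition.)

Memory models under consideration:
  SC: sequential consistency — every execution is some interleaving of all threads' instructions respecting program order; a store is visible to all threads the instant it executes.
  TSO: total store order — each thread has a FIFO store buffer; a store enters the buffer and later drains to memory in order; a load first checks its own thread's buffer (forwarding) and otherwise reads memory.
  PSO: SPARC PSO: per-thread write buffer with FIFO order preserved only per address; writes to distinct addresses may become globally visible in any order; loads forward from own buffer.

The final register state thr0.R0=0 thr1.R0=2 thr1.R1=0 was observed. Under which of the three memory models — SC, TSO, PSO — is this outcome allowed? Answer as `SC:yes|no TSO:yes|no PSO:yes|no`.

SC:no TSO:no PSO:yes

outcome vector order: (thr0.R0,thr1.R0,thr1.R1)
[SC] allowed = {0/0/0; 0/0/2; 0/2/2; 1/0/0; 1/0/2}
[TSO] allowed = {0/0/0; 0/0/2; 0/2/2; 1/0/0; 1/0/2}
[PSO] allowed = {0/0/0; 0/0/2; 0/2/0; 0/2/2; 1/0/0; 1/0/2}
target 0/2/0 ∈ {PSO}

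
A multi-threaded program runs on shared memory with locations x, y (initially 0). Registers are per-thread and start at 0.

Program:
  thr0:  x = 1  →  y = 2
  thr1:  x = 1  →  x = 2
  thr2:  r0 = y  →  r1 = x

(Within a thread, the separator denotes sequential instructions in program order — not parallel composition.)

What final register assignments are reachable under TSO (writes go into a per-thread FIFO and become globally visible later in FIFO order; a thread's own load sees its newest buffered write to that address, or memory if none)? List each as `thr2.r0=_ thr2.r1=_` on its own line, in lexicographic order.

outcome vector order: (thr2.r0,thr2.r1)
|TSO outcomes| = 5

thr2.r0=0 thr2.r1=0
thr2.r0=0 thr2.r1=1
thr2.r0=0 thr2.r1=2
thr2.r0=2 thr2.r1=1
thr2.r0=2 thr2.r1=2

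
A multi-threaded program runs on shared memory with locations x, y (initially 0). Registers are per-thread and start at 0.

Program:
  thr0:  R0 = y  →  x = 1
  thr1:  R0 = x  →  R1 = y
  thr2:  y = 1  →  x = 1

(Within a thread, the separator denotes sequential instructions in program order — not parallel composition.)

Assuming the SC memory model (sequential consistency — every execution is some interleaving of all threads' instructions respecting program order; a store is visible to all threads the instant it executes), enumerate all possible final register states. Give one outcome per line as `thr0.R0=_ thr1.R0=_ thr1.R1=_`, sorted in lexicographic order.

outcome vector order: (thr0.R0,thr1.R0,thr1.R1)
|SC outcomes| = 7

thr0.R0=0 thr1.R0=0 thr1.R1=0
thr0.R0=0 thr1.R0=0 thr1.R1=1
thr0.R0=0 thr1.R0=1 thr1.R1=0
thr0.R0=0 thr1.R0=1 thr1.R1=1
thr0.R0=1 thr1.R0=0 thr1.R1=0
thr0.R0=1 thr1.R0=0 thr1.R1=1
thr0.R0=1 thr1.R0=1 thr1.R1=1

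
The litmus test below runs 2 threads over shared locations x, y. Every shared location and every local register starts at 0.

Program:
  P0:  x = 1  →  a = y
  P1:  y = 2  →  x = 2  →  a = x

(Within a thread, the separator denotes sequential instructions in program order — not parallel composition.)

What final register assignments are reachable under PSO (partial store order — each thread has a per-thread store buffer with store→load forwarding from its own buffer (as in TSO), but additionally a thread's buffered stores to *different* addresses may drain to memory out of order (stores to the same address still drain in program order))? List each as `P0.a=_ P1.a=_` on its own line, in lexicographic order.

P0.a=0 P1.a=1
P0.a=0 P1.a=2
P0.a=2 P1.a=1
P0.a=2 P1.a=2

outcome vector order: (P0.a,P1.a)
|PSO outcomes| = 4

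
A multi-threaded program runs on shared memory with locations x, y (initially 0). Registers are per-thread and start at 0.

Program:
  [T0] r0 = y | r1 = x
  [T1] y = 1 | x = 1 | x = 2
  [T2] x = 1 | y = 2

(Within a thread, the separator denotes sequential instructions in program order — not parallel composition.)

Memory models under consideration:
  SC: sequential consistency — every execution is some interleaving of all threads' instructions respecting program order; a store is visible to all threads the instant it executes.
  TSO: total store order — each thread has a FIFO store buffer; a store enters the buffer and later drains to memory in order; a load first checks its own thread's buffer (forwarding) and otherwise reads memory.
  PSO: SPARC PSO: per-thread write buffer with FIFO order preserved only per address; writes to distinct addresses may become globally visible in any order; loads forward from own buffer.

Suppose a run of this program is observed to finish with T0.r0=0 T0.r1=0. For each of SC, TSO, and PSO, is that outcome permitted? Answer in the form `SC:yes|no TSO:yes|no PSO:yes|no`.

outcome vector order: (T0.r0,T0.r1)
SC (8): <0 0> <0 1> <0 2> <1 0> <1 1> <1 2> <2 1> <2 2>
TSO (8): <0 0> <0 1> <0 2> <1 0> <1 1> <1 2> <2 1> <2 2>
PSO (9): <0 0> <0 1> <0 2> <1 0> <1 1> <1 2> <2 0> <2 1> <2 2>
target <0 0> ∈ {SC,TSO,PSO}

SC:yes TSO:yes PSO:yes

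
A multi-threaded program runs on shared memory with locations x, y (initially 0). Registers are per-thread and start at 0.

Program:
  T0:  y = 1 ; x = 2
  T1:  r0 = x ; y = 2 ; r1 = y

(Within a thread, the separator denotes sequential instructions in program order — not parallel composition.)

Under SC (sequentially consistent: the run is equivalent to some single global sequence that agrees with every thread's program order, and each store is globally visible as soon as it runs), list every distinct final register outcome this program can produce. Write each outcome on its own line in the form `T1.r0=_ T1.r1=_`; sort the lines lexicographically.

outcome vector order: (T1.r0,T1.r1)
|SC outcomes| = 3

T1.r0=0 T1.r1=1
T1.r0=0 T1.r1=2
T1.r0=2 T1.r1=2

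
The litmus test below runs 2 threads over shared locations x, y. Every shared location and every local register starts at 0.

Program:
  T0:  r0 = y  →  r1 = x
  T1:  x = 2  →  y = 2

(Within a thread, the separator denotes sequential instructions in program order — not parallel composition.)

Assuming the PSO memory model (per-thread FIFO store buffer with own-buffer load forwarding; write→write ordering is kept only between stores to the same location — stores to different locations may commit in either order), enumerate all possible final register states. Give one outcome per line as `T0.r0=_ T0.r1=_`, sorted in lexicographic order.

T0.r0=0 T0.r1=0
T0.r0=0 T0.r1=2
T0.r0=2 T0.r1=0
T0.r0=2 T0.r1=2

outcome vector order: (T0.r0,T0.r1)
|PSO outcomes| = 4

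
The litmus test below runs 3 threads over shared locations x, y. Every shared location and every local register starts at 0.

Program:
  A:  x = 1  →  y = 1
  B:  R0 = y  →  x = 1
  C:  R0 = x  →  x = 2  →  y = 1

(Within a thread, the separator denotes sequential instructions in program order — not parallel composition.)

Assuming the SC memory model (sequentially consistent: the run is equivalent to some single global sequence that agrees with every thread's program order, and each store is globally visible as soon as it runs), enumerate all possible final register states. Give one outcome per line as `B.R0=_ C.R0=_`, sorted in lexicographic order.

outcome vector order: (B.R0,C.R0)
|SC outcomes| = 4

B.R0=0 C.R0=0
B.R0=0 C.R0=1
B.R0=1 C.R0=0
B.R0=1 C.R0=1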